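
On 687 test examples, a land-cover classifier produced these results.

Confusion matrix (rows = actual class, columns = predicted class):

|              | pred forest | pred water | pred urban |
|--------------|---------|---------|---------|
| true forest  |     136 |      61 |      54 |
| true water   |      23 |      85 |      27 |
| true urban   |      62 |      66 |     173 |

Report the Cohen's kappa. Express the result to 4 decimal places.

Observed agreement pₒ = trace/N = 394/687 = 0.57351
Expected agreement pₑ = Σ (rowᵢ·colᵢ)/N² = (251·221 + 135·212 + 301·254)/687² = 0.34016
κ = (pₒ − pₑ)/(1 − pₑ) = (0.57351 − 0.34016)/(1 − 0.34016) = 0.3536

0.3536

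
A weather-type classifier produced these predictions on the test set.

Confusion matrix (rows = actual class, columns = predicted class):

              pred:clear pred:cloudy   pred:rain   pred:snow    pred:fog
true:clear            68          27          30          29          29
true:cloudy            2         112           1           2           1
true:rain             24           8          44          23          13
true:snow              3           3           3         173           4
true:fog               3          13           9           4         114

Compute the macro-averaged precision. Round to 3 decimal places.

Per-class precision (TP/(TP+FP)):
  clear: TP=68, FP=2+24+3+3=32 → 68/100 = 0.6800
  cloudy: TP=112, FP=27+8+3+13=51 → 112/163 = 0.6871
  rain: TP=44, FP=30+1+3+9=43 → 44/87 = 0.5057
  snow: TP=173, FP=29+2+23+4=58 → 173/231 = 0.7489
  fog: TP=114, FP=29+1+13+4=47 → 114/161 = 0.7081
Macro-precision = mean = (0.6800 + 0.6871 + 0.5057 + 0.7489 + 0.7081) / 5 = 0.666

0.666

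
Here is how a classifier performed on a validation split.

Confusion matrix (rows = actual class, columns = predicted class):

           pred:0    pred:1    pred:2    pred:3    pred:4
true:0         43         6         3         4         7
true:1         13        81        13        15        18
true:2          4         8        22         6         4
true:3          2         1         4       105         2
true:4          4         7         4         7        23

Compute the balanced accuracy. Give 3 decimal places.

0.639

Balanced accuracy = mean of per-class recall.
  0: recall = 43/63 = 0.6825
  1: recall = 81/140 = 0.5786
  2: recall = 22/44 = 0.5000
  3: recall = 105/114 = 0.9211
  4: recall = 23/45 = 0.5111
Mean = (0.6825 + 0.5786 + 0.5000 + 0.9211 + 0.5111) / 5 = 0.639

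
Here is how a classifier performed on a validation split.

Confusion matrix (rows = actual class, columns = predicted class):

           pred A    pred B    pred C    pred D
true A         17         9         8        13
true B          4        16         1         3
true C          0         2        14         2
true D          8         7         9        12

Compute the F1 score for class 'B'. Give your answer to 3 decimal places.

One-vs-rest for 'B': TP = diagonal; FP = other classes predicted 'B'; FN = 'B' predicted as other.
F1 score = 2·TP/(2·TP+FP+FN).
B: TP=16, FP=9+2+7=18, FN=4+1+3=8 → 32/58 = 0.5517

0.552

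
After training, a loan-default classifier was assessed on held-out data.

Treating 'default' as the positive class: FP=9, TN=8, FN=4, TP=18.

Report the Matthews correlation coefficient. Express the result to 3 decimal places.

MCC = (TP·TN − FP·FN) / √((TP+FP)(TP+FN)(TN+FP)(TN+FN))
Numerator = 18·8 − 9·4 = 108
Denominator = √(27·22·17·12) = √121176 = 348.1034
MCC = 108 / 348.1034 = 0.310

0.310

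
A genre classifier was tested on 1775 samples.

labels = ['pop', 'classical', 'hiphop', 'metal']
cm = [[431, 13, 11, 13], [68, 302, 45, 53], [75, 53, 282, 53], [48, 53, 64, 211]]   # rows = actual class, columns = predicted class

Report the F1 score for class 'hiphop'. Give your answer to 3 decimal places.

Take TP from the diagonal, FP from the rest of the 'hiphop' prediction marginal, FN from the rest of the 'hiphop' actual marginal.
F1 score = 2·TP/(2·TP+FP+FN).
hiphop: TP=282, FP=11+45+64=120, FN=75+53+53=181 → 564/865 = 0.6520

0.652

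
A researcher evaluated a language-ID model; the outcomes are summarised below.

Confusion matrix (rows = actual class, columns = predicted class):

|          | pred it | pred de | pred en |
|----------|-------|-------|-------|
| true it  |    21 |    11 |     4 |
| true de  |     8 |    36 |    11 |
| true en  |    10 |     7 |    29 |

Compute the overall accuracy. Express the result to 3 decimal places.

Accuracy = trace / total = (21+36+29=86) / 137 = 86/137 = 0.628

0.628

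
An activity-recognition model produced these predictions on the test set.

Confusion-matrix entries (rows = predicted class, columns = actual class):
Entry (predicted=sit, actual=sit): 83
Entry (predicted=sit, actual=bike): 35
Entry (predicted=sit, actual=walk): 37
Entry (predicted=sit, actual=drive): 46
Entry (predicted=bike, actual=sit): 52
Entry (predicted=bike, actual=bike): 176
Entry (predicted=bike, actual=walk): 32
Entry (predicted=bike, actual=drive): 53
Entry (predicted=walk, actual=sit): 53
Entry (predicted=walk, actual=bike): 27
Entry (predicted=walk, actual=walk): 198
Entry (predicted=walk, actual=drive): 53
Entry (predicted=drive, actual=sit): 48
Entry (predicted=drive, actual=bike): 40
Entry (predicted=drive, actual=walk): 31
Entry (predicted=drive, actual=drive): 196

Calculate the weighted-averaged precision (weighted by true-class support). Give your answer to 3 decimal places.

0.559

Per-class precision (TP/(TP+FP)):
  sit: TP=83, FP=35+37+46=118 → 83/201 = 0.4129
  bike: TP=176, FP=52+32+53=137 → 176/313 = 0.5623
  walk: TP=198, FP=53+27+53=133 → 198/331 = 0.5982
  drive: TP=196, FP=48+40+31=119 → 196/315 = 0.6222
Weighted-precision = Σ (supportᵢ/N)·precisionᵢ with N=1160: (236/1160)·0.4129 + (278/1160)·0.5623 + (298/1160)·0.5982 + (348/1160)·0.6222 = 0.559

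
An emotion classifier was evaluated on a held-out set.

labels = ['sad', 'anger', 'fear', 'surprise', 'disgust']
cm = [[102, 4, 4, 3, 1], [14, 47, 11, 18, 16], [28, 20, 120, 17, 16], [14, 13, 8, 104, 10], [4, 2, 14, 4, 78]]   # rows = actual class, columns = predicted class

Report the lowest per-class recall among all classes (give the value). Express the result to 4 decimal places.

0.4434

Per-class recall (TP/(TP+FN)):
  sad: TP=102, FN=4+4+3+1=12 → 102/114 = 0.89474
  anger: TP=47, FN=14+11+18+16=59 → 47/106 = 0.44340
  fear: TP=120, FN=28+20+17+16=81 → 120/201 = 0.59701
  surprise: TP=104, FN=14+13+8+10=45 → 104/149 = 0.69799
  disgust: TP=78, FN=4+2+14+4=24 → 78/102 = 0.76471
Lowest is class 'anger' with recall = 0.4434.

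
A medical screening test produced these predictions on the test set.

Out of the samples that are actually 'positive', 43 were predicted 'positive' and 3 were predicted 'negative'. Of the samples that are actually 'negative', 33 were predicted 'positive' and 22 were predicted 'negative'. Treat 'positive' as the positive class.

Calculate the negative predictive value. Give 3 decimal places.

0.880

NPV = TN/(TN+FN) = 22/(22+3) = 0.880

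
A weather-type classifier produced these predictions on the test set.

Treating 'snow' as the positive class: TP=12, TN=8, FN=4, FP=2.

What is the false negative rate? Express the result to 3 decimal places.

FNR = FN/(FN+TP) = 4/(4+12) = 0.250

0.250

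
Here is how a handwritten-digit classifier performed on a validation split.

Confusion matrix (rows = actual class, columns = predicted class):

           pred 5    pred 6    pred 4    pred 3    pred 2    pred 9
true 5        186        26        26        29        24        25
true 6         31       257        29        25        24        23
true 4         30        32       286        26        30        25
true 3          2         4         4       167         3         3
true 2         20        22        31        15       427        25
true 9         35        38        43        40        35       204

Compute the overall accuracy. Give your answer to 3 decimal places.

0.678

Accuracy = trace / total = (186+257+286+167+427+204=1527) / 2252 = 1527/2252 = 0.678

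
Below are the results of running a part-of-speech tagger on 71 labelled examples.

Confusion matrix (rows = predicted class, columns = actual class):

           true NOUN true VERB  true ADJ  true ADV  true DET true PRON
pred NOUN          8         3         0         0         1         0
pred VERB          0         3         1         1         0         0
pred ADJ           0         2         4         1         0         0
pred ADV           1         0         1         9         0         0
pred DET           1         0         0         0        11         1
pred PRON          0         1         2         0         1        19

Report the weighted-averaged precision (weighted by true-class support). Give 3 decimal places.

Per-class precision (TP/(TP+FP)):
  NOUN: TP=8, FP=3+0+0+1+0=4 → 8/12 = 0.6667
  VERB: TP=3, FP=0+1+1+0+0=2 → 3/5 = 0.6000
  ADJ: TP=4, FP=0+2+1+0+0=3 → 4/7 = 0.5714
  ADV: TP=9, FP=1+0+1+0+0=2 → 9/11 = 0.8182
  DET: TP=11, FP=1+0+0+0+1=2 → 11/13 = 0.8462
  PRON: TP=19, FP=0+1+2+0+1=4 → 19/23 = 0.8261
Weighted-precision = Σ (supportᵢ/N)·precisionᵢ with N=71: (10/71)·0.6667 + (9/71)·0.6000 + (8/71)·0.5714 + (11/71)·0.8182 + (13/71)·0.8462 + (20/71)·0.8261 = 0.749

0.749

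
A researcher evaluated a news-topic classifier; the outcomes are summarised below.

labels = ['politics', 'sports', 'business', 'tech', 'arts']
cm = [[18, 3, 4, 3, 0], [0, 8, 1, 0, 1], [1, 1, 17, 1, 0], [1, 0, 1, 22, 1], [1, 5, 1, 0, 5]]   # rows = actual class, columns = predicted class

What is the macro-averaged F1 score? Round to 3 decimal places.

0.698

Per-class F1 score (2·TP/(2·TP+FP+FN)):
  politics: TP=18, FP=0+1+1+1=3, FN=3+4+3+0=10 → 36/49 = 0.7347
  sports: TP=8, FP=3+1+0+5=9, FN=0+1+0+1=2 → 16/27 = 0.5926
  business: TP=17, FP=4+1+1+1=7, FN=1+1+1+0=3 → 34/44 = 0.7727
  tech: TP=22, FP=3+0+1+0=4, FN=1+0+1+1=3 → 44/51 = 0.8627
  arts: TP=5, FP=0+1+0+1=2, FN=1+5+1+0=7 → 10/19 = 0.5263
Macro-F1 score = mean = (0.7347 + 0.5926 + 0.7727 + 0.8627 + 0.5263) / 5 = 0.698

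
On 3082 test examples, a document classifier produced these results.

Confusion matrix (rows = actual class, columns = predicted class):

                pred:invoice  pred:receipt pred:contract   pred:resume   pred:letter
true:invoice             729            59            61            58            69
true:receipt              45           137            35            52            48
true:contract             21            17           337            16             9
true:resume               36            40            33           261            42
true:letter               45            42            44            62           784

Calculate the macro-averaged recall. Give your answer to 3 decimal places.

0.692

Per-class recall (TP/(TP+FN)):
  invoice: TP=729, FN=59+61+58+69=247 → 729/976 = 0.7469
  receipt: TP=137, FN=45+35+52+48=180 → 137/317 = 0.4322
  contract: TP=337, FN=21+17+16+9=63 → 337/400 = 0.8425
  resume: TP=261, FN=36+40+33+42=151 → 261/412 = 0.6335
  letter: TP=784, FN=45+42+44+62=193 → 784/977 = 0.8025
Macro-recall = mean = (0.7469 + 0.4322 + 0.8425 + 0.6335 + 0.8025) / 5 = 0.692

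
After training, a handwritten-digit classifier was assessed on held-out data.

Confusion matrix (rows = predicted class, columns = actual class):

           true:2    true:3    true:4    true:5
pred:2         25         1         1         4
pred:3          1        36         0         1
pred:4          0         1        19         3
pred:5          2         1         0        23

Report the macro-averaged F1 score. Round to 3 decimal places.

Per-class F1 score (2·TP/(2·TP+FP+FN)):
  2: TP=25, FP=1+1+4=6, FN=1+0+2=3 → 50/59 = 0.8475
  3: TP=36, FP=1+0+1=2, FN=1+1+1=3 → 72/77 = 0.9351
  4: TP=19, FP=0+1+3=4, FN=1+0+0=1 → 38/43 = 0.8837
  5: TP=23, FP=2+1+0=3, FN=4+1+3=8 → 46/57 = 0.8070
Macro-F1 score = mean = (0.8475 + 0.9351 + 0.8837 + 0.8070) / 4 = 0.868

0.868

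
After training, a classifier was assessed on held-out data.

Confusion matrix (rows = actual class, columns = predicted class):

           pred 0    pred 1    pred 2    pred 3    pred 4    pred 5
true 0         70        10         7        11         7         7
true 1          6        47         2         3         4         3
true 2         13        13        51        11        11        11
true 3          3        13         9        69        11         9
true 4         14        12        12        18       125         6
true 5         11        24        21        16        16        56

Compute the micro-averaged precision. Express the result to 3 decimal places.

Micro-averaging pools counts across classes: ΣTP=418, ΣFP=314, ΣFN=314.
Micro-precision = TP/(TP+FP) on pooled counts = 0.571 (equals overall accuracy in single-label multiclass).

0.571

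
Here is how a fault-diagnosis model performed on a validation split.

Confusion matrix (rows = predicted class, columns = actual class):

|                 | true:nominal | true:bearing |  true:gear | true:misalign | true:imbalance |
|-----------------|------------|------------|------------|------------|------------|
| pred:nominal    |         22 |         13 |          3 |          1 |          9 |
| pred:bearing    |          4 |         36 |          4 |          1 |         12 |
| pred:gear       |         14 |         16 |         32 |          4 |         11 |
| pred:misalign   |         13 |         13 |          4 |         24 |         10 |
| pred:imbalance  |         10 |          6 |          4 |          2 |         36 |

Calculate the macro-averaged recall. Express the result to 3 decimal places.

Per-class recall (TP/(TP+FN)):
  nominal: TP=22, FN=4+14+13+10=41 → 22/63 = 0.3492
  bearing: TP=36, FN=13+16+13+6=48 → 36/84 = 0.4286
  gear: TP=32, FN=3+4+4+4=15 → 32/47 = 0.6809
  misalign: TP=24, FN=1+1+4+2=8 → 24/32 = 0.7500
  imbalance: TP=36, FN=9+12+11+10=42 → 36/78 = 0.4615
Macro-recall = mean = (0.3492 + 0.4286 + 0.6809 + 0.7500 + 0.4615) / 5 = 0.534

0.534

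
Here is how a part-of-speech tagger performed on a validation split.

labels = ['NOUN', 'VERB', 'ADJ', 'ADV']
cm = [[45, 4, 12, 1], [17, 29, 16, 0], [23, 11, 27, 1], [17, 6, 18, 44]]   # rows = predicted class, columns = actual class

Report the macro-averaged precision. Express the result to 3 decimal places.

Per-class precision (TP/(TP+FP)):
  NOUN: TP=45, FP=4+12+1=17 → 45/62 = 0.7258
  VERB: TP=29, FP=17+16+0=33 → 29/62 = 0.4677
  ADJ: TP=27, FP=23+11+1=35 → 27/62 = 0.4355
  ADV: TP=44, FP=17+6+18=41 → 44/85 = 0.5176
Macro-precision = mean = (0.7258 + 0.4677 + 0.4355 + 0.5176) / 4 = 0.537

0.537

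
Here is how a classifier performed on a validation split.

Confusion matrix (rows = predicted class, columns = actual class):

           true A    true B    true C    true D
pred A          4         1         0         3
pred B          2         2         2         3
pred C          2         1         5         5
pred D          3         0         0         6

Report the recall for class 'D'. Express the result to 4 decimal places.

Treat 'D' as positive and all other classes as negative.
recall = TP/(TP+FN).
D: TP=6, FN=3+3+5=11 → 6/17 = 0.35294

0.3529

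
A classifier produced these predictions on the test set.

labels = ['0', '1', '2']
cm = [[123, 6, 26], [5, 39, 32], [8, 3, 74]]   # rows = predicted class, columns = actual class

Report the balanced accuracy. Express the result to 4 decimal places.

0.7592

Balanced accuracy = mean of per-class recall.
  0: recall = 123/136 = 0.90441
  1: recall = 39/48 = 0.81250
  2: recall = 74/132 = 0.56061
Mean = (0.90441 + 0.81250 + 0.56061) / 3 = 0.7592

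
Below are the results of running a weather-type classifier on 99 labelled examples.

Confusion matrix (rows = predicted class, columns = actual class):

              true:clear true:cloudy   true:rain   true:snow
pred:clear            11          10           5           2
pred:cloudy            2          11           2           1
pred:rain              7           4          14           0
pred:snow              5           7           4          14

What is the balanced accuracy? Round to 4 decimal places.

Balanced accuracy = mean of per-class recall.
  clear: recall = 11/25 = 0.44000
  cloudy: recall = 11/32 = 0.34375
  rain: recall = 14/25 = 0.56000
  snow: recall = 14/17 = 0.82353
Mean = (0.44000 + 0.34375 + 0.56000 + 0.82353) / 4 = 0.5418

0.5418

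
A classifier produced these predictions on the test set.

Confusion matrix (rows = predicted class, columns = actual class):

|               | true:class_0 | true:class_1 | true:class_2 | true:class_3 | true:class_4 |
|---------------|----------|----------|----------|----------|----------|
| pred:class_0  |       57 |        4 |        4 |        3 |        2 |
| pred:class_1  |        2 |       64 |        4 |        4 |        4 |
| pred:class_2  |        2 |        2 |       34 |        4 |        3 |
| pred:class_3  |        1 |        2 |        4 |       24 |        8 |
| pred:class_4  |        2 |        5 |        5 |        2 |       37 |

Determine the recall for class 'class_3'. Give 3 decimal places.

0.649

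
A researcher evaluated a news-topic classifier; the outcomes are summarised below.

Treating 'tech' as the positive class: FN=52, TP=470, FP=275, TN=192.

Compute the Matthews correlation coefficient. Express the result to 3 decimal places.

0.361

MCC = (TP·TN − FP·FN) / √((TP+FP)(TP+FN)(TN+FP)(TN+FN))
Numerator = 470·192 − 275·52 = 75940
Denominator = √(745·522·467·244) = √44313237720 = 210507.0966
MCC = 75940 / 210507.0966 = 0.361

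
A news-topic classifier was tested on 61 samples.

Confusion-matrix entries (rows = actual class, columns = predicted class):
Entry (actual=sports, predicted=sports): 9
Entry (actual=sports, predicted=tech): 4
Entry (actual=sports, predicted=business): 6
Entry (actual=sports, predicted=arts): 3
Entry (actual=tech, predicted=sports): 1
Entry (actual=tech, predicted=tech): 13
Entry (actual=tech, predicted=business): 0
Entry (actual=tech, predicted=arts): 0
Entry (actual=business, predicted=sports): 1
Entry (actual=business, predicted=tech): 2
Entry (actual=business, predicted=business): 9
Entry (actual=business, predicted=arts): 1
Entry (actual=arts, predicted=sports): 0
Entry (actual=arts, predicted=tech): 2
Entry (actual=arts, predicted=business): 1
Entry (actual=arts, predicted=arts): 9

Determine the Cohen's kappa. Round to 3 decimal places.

0.546

Observed agreement pₒ = trace/N = 40/61 = 0.6557
Expected agreement pₑ = Σ (rowᵢ·colᵢ)/N² = (22·11 + 14·21 + 13·16 + 12·13)/61² = 0.2419
κ = (pₒ − pₑ)/(1 − pₑ) = (0.6557 − 0.2419)/(1 − 0.2419) = 0.546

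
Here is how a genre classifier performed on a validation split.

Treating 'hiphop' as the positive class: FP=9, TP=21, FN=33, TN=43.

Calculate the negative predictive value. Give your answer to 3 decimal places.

NPV = TN/(TN+FN) = 43/(43+33) = 0.566

0.566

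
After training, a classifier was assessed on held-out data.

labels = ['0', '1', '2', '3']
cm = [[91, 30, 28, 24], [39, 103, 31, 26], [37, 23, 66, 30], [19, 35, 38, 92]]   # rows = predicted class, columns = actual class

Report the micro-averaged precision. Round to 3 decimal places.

Micro-averaging pools counts across classes: ΣTP=352, ΣFP=360, ΣFN=360.
Micro-precision = TP/(TP+FP) on pooled counts = 0.494 (equals overall accuracy in single-label multiclass).

0.494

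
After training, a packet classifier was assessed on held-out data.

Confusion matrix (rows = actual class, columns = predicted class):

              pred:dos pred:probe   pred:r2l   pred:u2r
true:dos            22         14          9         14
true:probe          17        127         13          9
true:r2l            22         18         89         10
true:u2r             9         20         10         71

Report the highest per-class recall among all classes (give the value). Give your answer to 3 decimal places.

Per-class recall (TP/(TP+FN)):
  dos: TP=22, FN=14+9+14=37 → 22/59 = 0.3729
  probe: TP=127, FN=17+13+9=39 → 127/166 = 0.7651
  r2l: TP=89, FN=22+18+10=50 → 89/139 = 0.6403
  u2r: TP=71, FN=9+20+10=39 → 71/110 = 0.6455
Highest is class 'probe' with recall = 0.765.

0.765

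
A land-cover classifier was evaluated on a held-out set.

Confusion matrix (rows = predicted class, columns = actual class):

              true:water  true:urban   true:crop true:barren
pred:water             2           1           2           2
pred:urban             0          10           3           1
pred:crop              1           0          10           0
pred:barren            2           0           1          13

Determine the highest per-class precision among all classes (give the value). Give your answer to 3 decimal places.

Per-class precision (TP/(TP+FP)):
  water: TP=2, FP=1+2+2=5 → 2/7 = 0.2857
  urban: TP=10, FP=0+3+1=4 → 10/14 = 0.7143
  crop: TP=10, FP=1+0+0=1 → 10/11 = 0.9091
  barren: TP=13, FP=2+0+1=3 → 13/16 = 0.8125
Highest is class 'crop' with precision = 0.909.

0.909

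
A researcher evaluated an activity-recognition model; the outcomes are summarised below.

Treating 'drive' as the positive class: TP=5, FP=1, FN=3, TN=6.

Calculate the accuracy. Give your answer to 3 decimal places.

0.733

Accuracy = (TP+TN)/N = (5+6)/15 = 0.733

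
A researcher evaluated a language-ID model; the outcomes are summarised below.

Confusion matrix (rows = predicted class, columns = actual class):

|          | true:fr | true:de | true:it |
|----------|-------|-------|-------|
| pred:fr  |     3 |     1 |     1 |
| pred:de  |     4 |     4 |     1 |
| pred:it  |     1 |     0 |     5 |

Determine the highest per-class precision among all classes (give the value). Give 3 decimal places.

0.833

Per-class precision (TP/(TP+FP)):
  fr: TP=3, FP=1+1=2 → 3/5 = 0.6000
  de: TP=4, FP=4+1=5 → 4/9 = 0.4444
  it: TP=5, FP=1+0=1 → 5/6 = 0.8333
Highest is class 'it' with precision = 0.833.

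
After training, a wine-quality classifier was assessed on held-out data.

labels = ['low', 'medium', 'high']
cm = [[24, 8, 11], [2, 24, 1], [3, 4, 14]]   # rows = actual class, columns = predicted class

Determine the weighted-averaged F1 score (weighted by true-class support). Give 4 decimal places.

0.6786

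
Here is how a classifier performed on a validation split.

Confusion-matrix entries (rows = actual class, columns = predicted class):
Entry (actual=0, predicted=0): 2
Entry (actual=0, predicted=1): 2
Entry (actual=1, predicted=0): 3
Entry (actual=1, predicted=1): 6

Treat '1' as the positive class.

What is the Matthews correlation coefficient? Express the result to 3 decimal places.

0.158

MCC = (TP·TN − FP·FN) / √((TP+FP)(TP+FN)(TN+FP)(TN+FN))
Numerator = 6·2 − 2·3 = 6
Denominator = √(8·9·4·5) = √1440 = 37.9473
MCC = 6 / 37.9473 = 0.158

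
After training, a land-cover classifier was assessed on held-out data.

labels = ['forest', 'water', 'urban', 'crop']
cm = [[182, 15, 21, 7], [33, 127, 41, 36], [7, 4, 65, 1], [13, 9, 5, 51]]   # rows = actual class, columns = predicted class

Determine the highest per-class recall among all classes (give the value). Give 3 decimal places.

Per-class recall (TP/(TP+FN)):
  forest: TP=182, FN=15+21+7=43 → 182/225 = 0.8089
  water: TP=127, FN=33+41+36=110 → 127/237 = 0.5359
  urban: TP=65, FN=7+4+1=12 → 65/77 = 0.8442
  crop: TP=51, FN=13+9+5=27 → 51/78 = 0.6538
Highest is class 'urban' with recall = 0.844.

0.844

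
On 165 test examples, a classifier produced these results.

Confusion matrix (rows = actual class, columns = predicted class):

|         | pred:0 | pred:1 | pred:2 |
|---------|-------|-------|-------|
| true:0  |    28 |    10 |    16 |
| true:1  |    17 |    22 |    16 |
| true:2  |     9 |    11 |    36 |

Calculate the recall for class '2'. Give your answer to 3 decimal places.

0.643

Take TP from the diagonal, FP from the rest of the '2' prediction marginal, FN from the rest of the '2' actual marginal.
recall = TP/(TP+FN).
2: TP=36, FN=9+11=20 → 36/56 = 0.6429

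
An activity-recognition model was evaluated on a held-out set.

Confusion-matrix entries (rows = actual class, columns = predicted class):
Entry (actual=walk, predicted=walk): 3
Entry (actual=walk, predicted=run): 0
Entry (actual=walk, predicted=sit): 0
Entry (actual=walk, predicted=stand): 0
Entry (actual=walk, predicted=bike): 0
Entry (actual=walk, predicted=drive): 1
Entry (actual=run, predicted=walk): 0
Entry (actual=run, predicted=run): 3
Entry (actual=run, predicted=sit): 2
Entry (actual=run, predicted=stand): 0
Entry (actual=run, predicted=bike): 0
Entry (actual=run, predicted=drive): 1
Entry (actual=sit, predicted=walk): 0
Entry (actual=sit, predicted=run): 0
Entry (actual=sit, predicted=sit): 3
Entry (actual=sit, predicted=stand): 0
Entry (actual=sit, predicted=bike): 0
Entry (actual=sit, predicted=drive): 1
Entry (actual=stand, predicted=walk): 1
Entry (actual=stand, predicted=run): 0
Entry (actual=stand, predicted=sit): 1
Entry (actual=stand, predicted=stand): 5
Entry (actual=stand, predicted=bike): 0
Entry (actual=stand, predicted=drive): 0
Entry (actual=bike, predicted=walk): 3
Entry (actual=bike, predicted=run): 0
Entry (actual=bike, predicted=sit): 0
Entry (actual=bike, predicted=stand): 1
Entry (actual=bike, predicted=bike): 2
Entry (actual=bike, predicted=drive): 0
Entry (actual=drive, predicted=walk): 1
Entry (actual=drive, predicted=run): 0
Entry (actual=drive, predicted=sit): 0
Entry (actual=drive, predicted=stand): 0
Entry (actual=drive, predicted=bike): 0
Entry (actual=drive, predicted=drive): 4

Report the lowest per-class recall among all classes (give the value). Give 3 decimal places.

0.333

Per-class recall (TP/(TP+FN)):
  walk: TP=3, FN=0+0+0+0+1=1 → 3/4 = 0.7500
  run: TP=3, FN=0+2+0+0+1=3 → 3/6 = 0.5000
  sit: TP=3, FN=0+0+0+0+1=1 → 3/4 = 0.7500
  stand: TP=5, FN=1+0+1+0+0=2 → 5/7 = 0.7143
  bike: TP=2, FN=3+0+0+1+0=4 → 2/6 = 0.3333
  drive: TP=4, FN=1+0+0+0+0=1 → 4/5 = 0.8000
Lowest is class 'bike' with recall = 0.333.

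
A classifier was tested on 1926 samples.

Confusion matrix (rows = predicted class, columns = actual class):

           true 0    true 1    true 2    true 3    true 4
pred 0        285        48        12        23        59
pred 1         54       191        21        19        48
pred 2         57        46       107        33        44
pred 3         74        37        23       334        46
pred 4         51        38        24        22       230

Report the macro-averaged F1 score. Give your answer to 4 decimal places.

Per-class F1 score (2·TP/(2·TP+FP+FN)):
  0: TP=285, FP=48+12+23+59=142, FN=54+57+74+51=236 → 570/948 = 0.60127
  1: TP=191, FP=54+21+19+48=142, FN=48+46+37+38=169 → 382/693 = 0.55123
  2: TP=107, FP=57+46+33+44=180, FN=12+21+23+24=80 → 214/474 = 0.45148
  3: TP=334, FP=74+37+23+46=180, FN=23+19+33+22=97 → 668/945 = 0.70688
  4: TP=230, FP=51+38+24+22=135, FN=59+48+44+46=197 → 460/792 = 0.58081
Macro-F1 score = mean = (0.60127 + 0.55123 + 0.45148 + 0.70688 + 0.58081) / 5 = 0.5783

0.5783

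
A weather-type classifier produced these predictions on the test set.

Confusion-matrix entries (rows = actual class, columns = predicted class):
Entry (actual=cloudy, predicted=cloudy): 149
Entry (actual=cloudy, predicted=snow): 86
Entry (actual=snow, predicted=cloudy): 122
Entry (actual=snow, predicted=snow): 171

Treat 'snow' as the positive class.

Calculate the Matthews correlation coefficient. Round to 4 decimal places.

0.2164

MCC = (TP·TN − FP·FN) / √((TP+FP)(TP+FN)(TN+FP)(TN+FN))
Numerator = 171·149 − 86·122 = 14987
Denominator = √(257·293·235·271) = √4795544185 = 69249.8678
MCC = 14987 / 69249.8678 = 0.2164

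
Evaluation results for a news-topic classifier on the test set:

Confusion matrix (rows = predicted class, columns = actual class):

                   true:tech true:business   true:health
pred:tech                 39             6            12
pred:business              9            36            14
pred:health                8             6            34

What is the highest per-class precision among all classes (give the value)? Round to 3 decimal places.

0.708

Per-class precision (TP/(TP+FP)):
  tech: TP=39, FP=6+12=18 → 39/57 = 0.6842
  business: TP=36, FP=9+14=23 → 36/59 = 0.6102
  health: TP=34, FP=8+6=14 → 34/48 = 0.7083
Highest is class 'health' with precision = 0.708.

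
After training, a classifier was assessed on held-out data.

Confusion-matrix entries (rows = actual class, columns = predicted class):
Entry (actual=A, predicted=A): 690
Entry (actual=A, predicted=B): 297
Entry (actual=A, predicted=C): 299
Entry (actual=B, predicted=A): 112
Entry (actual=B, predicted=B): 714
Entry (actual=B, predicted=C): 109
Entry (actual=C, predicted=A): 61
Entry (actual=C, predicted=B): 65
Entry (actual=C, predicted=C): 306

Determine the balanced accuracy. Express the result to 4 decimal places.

0.6695

Balanced accuracy = mean of per-class recall.
  A: recall = 690/1286 = 0.53655
  B: recall = 714/935 = 0.76364
  C: recall = 306/432 = 0.70833
Mean = (0.53655 + 0.76364 + 0.70833) / 3 = 0.6695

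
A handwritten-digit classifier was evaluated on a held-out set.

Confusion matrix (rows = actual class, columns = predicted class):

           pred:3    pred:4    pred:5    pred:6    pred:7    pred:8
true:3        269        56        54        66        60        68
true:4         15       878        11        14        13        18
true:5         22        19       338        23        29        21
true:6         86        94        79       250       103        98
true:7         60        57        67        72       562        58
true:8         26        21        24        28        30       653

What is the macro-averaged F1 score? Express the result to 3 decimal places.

Per-class F1 score (2·TP/(2·TP+FP+FN)):
  3: TP=269, FP=15+22+86+60+26=209, FN=56+54+66+60+68=304 → 538/1051 = 0.5119
  4: TP=878, FP=56+19+94+57+21=247, FN=15+11+14+13+18=71 → 1756/2074 = 0.8467
  5: TP=338, FP=54+11+79+67+24=235, FN=22+19+23+29+21=114 → 676/1025 = 0.6595
  6: TP=250, FP=66+14+23+72+28=203, FN=86+94+79+103+98=460 → 500/1163 = 0.4299
  7: TP=562, FP=60+13+29+103+30=235, FN=60+57+67+72+58=314 → 1124/1673 = 0.6718
  8: TP=653, FP=68+18+21+98+58=263, FN=26+21+24+28+30=129 → 1306/1698 = 0.7691
Macro-F1 score = mean = (0.5119 + 0.8467 + 0.6595 + 0.4299 + 0.6718 + 0.7691) / 6 = 0.648

0.648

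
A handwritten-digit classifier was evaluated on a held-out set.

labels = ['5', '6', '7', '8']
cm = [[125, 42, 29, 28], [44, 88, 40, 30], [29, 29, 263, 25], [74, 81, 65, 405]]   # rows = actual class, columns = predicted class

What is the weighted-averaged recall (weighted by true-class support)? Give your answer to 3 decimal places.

Per-class recall (TP/(TP+FN)):
  5: TP=125, FN=42+29+28=99 → 125/224 = 0.5580
  6: TP=88, FN=44+40+30=114 → 88/202 = 0.4356
  7: TP=263, FN=29+29+25=83 → 263/346 = 0.7601
  8: TP=405, FN=74+81+65=220 → 405/625 = 0.6480
Weighted-recall = Σ (supportᵢ/N)·recallᵢ with N=1397: (224/1397)·0.5580 + (202/1397)·0.4356 + (346/1397)·0.7601 + (625/1397)·0.6480 = 0.631

0.631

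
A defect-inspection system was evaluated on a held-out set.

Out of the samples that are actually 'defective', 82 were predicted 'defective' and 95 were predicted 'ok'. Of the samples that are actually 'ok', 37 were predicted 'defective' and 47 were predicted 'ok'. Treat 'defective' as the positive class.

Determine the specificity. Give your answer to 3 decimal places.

0.560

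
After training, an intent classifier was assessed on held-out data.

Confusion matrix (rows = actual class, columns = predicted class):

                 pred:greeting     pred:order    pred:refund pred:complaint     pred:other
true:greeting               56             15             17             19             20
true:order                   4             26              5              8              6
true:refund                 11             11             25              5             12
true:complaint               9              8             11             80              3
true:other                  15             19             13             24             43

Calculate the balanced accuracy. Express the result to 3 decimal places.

0.492

Balanced accuracy = mean of per-class recall.
  greeting: recall = 56/127 = 0.4409
  order: recall = 26/49 = 0.5306
  refund: recall = 25/64 = 0.3906
  complaint: recall = 80/111 = 0.7207
  other: recall = 43/114 = 0.3772
Mean = (0.4409 + 0.5306 + 0.3906 + 0.7207 + 0.3772) / 5 = 0.492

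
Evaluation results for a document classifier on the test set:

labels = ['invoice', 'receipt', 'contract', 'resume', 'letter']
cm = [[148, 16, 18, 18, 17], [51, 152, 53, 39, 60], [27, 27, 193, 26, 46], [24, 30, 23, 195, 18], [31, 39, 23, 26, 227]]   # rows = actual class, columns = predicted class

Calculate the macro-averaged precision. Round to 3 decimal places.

Per-class precision (TP/(TP+FP)):
  invoice: TP=148, FP=51+27+24+31=133 → 148/281 = 0.5267
  receipt: TP=152, FP=16+27+30+39=112 → 152/264 = 0.5758
  contract: TP=193, FP=18+53+23+23=117 → 193/310 = 0.6226
  resume: TP=195, FP=18+39+26+26=109 → 195/304 = 0.6414
  letter: TP=227, FP=17+60+46+18=141 → 227/368 = 0.6168
Macro-precision = mean = (0.5267 + 0.5758 + 0.6226 + 0.6414 + 0.6168) / 5 = 0.597

0.597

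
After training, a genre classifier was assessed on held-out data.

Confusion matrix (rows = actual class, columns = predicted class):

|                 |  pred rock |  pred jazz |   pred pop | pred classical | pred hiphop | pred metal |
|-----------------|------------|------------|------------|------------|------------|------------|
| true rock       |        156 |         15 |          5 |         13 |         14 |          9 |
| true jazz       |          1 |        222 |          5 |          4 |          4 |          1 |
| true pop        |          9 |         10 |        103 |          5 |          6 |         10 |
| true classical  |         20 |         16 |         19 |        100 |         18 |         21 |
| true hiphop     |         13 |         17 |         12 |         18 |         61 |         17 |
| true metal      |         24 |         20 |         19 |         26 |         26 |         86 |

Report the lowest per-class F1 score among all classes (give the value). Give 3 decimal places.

0.457

Per-class F1 score (2·TP/(2·TP+FP+FN)):
  rock: TP=156, FP=1+9+20+13+24=67, FN=15+5+13+14+9=56 → 312/435 = 0.7172
  jazz: TP=222, FP=15+10+16+17+20=78, FN=1+5+4+4+1=15 → 444/537 = 0.8268
  pop: TP=103, FP=5+5+19+12+19=60, FN=9+10+5+6+10=40 → 206/306 = 0.6732
  classical: TP=100, FP=13+4+5+18+26=66, FN=20+16+19+18+21=94 → 200/360 = 0.5556
  hiphop: TP=61, FP=14+4+6+18+26=68, FN=13+17+12+18+17=77 → 122/267 = 0.4569
  metal: TP=86, FP=9+1+10+21+17=58, FN=24+20+19+26+26=115 → 172/345 = 0.4986
Lowest is class 'hiphop' with F1 score = 0.457.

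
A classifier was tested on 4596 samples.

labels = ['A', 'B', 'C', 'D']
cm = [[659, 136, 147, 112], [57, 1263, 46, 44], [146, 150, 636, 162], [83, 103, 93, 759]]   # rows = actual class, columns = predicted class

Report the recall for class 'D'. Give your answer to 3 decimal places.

Take TP from the diagonal, FP from the rest of the 'D' prediction marginal, FN from the rest of the 'D' actual marginal.
recall = TP/(TP+FN).
D: TP=759, FN=83+103+93=279 → 759/1038 = 0.7312

0.731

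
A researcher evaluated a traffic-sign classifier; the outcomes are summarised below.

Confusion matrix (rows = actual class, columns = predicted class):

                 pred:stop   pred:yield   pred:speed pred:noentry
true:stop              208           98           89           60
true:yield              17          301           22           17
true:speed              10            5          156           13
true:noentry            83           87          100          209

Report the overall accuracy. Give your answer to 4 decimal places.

0.5925

Accuracy = trace / total = (208+301+156+209=874) / 1475 = 874/1475 = 0.5925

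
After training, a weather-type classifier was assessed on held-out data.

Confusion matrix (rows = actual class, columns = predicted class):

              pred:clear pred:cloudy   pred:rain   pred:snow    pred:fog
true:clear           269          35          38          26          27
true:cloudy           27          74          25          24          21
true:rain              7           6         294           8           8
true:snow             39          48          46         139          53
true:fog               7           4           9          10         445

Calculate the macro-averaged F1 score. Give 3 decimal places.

Per-class F1 score (2·TP/(2·TP+FP+FN)):
  clear: TP=269, FP=27+7+39+7=80, FN=35+38+26+27=126 → 538/744 = 0.7231
  cloudy: TP=74, FP=35+6+48+4=93, FN=27+25+24+21=97 → 148/338 = 0.4379
  rain: TP=294, FP=38+25+46+9=118, FN=7+6+8+8=29 → 588/735 = 0.8000
  snow: TP=139, FP=26+24+8+10=68, FN=39+48+46+53=186 → 278/532 = 0.5226
  fog: TP=445, FP=27+21+8+53=109, FN=7+4+9+10=30 → 890/1029 = 0.8649
Macro-F1 score = mean = (0.7231 + 0.4379 + 0.8000 + 0.5226 + 0.8649) / 5 = 0.670

0.670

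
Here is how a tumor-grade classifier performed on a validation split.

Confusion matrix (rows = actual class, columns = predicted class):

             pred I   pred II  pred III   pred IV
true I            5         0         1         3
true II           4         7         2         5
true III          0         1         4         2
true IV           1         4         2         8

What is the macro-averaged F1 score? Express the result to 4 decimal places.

0.4945

Per-class F1 score (2·TP/(2·TP+FP+FN)):
  I: TP=5, FP=4+0+1=5, FN=0+1+3=4 → 10/19 = 0.52632
  II: TP=7, FP=0+1+4=5, FN=4+2+5=11 → 14/30 = 0.46667
  III: TP=4, FP=1+2+2=5, FN=0+1+2=3 → 8/16 = 0.50000
  IV: TP=8, FP=3+5+2=10, FN=1+4+2=7 → 16/33 = 0.48485
Macro-F1 score = mean = (0.52632 + 0.46667 + 0.50000 + 0.48485) / 4 = 0.4945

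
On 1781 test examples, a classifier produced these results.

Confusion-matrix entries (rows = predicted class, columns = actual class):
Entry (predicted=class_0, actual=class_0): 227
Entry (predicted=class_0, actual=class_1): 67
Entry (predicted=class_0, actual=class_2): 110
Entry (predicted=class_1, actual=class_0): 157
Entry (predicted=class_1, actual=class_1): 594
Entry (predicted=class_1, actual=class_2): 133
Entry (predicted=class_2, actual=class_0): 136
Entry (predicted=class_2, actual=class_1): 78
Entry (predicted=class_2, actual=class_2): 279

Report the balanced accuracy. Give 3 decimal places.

Balanced accuracy = mean of per-class recall.
  class_0: recall = 227/520 = 0.4365
  class_1: recall = 594/739 = 0.8038
  class_2: recall = 279/522 = 0.5345
Mean = (0.4365 + 0.8038 + 0.5345) / 3 = 0.592

0.592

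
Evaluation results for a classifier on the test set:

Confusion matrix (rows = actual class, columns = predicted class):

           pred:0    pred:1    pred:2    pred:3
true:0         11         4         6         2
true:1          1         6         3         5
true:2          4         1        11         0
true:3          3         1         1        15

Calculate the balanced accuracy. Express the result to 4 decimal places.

0.5789

Balanced accuracy = mean of per-class recall.
  0: recall = 11/23 = 0.47826
  1: recall = 6/15 = 0.40000
  2: recall = 11/16 = 0.68750
  3: recall = 15/20 = 0.75000
Mean = (0.47826 + 0.40000 + 0.68750 + 0.75000) / 4 = 0.5789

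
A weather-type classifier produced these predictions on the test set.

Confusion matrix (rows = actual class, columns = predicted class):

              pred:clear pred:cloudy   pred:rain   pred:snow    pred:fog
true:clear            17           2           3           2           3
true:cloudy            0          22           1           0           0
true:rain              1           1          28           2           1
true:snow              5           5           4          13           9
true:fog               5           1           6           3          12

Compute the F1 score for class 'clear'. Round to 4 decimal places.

0.6182

Take TP from the diagonal, FP from the rest of the 'clear' prediction marginal, FN from the rest of the 'clear' actual marginal.
F1 score = 2·TP/(2·TP+FP+FN).
clear: TP=17, FP=0+1+5+5=11, FN=2+3+2+3=10 → 34/55 = 0.61818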